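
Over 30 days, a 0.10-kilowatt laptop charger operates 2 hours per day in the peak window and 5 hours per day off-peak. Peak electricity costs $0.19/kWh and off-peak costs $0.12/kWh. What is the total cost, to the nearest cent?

Peak energy = 0.1 kW × 2 h × 30 = 6 kWh
Off-peak energy = 0.1 kW × 5 h × 30 = 15 kWh
Cost = 6 × $0.19 + 15 × $0.12 = $1.14 + $1.8 = $2.94

$2.94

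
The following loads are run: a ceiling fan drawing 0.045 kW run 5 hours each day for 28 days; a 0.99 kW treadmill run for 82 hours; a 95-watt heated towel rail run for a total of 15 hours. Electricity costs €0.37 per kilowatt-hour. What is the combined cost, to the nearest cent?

€32.89

ceiling fan: Runtime = 5 h/day × 28 days = 140 h
ceiling fan: 0.045 kW × 140 h = 6.3 kWh
treadmill: 0.99 kW × 82 h = 81.18 kWh
heated towel rail: 0.095 kW × 15 h = 1.425 kWh
Total energy = 88.905 kWh
Cost = 88.905 × €0.37 = €32.89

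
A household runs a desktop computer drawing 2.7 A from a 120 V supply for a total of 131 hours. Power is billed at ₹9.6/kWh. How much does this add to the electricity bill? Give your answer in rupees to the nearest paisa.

Power = 2.7 A × 120 V = 324 W = 0.324 kW
Energy = 0.324 kW × 131 h = 42.444 kWh
Cost = 42.444 kWh × ₹9.6/kWh = ₹407.46

₹407.46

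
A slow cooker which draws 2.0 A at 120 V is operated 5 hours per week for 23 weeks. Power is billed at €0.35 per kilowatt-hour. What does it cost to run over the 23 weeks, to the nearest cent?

Power = 2.0 A × 120 V = 240 W = 0.24 kW
Runtime = 5 h/week × 23 weeks = 115 h
Energy = 0.24 kW × 115 h = 27.6 kWh
Cost = 27.6 kWh × €0.35/kWh = €9.66

€9.66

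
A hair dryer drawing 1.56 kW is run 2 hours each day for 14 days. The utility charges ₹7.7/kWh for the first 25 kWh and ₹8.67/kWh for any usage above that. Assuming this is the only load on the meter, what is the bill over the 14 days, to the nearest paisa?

Runtime = 2 h/day × 14 days = 28 h
Energy = 1.56 kW × 28 h = 43.68 kWh
Tier 1 (0–25 kWh): 25 × ₹7.7 = ₹192.5
Above 25 kWh: 18.68 × ₹8.67 = ₹161.9556
Bill = ₹354.46

₹354.46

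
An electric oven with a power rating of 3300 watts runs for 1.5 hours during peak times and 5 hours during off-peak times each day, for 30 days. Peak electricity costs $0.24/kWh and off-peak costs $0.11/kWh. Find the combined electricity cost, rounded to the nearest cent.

Peak energy = 3.3 kW × 1.5 h × 30 = 148.5 kWh
Off-peak energy = 3.3 kW × 5 h × 30 = 495 kWh
Cost = 148.5 × $0.24 + 495 × $0.11 = $35.64 + $54.45 = $90.09

$90.09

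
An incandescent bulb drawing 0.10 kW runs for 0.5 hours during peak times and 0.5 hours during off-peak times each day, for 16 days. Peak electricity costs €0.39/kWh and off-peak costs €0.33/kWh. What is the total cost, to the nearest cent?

Peak energy = 0.1 kW × 0.5 h × 16 = 0.8 kWh
Off-peak energy = 0.1 kW × 0.5 h × 16 = 0.8 kWh
Cost = 0.8 × €0.39 + 0.8 × €0.33 = €0.312 + €0.264 = €0.58

€0.58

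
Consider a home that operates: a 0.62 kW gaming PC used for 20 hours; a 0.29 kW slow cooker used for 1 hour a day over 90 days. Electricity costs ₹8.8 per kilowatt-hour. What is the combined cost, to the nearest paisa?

gaming PC: 0.62 kW × 20 h = 12.4 kWh
slow cooker: Runtime = 1 h/day × 90 days = 90 h
slow cooker: 0.29 kW × 90 h = 26.1 kWh
Total energy = 38.5 kWh
Cost = 38.5 × ₹8.8 = ₹338.80

₹338.80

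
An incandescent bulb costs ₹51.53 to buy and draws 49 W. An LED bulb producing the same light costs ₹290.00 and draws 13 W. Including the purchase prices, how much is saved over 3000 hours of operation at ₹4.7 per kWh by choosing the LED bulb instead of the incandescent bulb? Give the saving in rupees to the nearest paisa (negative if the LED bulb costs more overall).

incandescent bulb: ₹51.53 + (49/1000) kW × 3000 h × ₹4.7 = ₹51.53 + ₹690.9 = ₹742.43
LED bulb: ₹290.00 + (13/1000) kW × 3000 h × ₹4.7 = ₹290.00 + ₹183.3 = ₹473.3
Saving = ₹742.43 − ₹473.3 = ₹269.13

₹269.13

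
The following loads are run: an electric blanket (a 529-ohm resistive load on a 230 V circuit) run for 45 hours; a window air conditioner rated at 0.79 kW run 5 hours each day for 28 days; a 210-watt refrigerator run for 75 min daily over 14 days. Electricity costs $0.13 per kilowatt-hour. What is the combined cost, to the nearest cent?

electric blanket: Power = V²/R = 230²/529 = 100 W = 0.1 kW
electric blanket: 0.1 kW × 45 h = 4.5 kWh
window air conditioner: Runtime = 5 h/day × 28 days = 140 h
window air conditioner: 0.79 kW × 140 h = 110.6 kWh
refrigerator: Runtime = 75 min × 14 = 1050 min = 17.5 h
refrigerator: 0.21 kW × 17.5 h = 3.675 kWh
Total energy = 118.775 kWh
Cost = 118.775 × $0.13 = $15.44

$15.44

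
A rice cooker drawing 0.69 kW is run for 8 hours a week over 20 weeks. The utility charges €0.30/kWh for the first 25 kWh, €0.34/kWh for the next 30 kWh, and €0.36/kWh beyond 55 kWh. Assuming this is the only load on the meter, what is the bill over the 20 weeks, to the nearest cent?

Runtime = 8 h/week × 20 weeks = 160 h
Energy = 0.69 kW × 160 h = 110.4 kWh
Tier 1 (0–25 kWh): 25 × €0.30 = €7.5
Tier 2 (25–55 kWh): 30 × €0.34 = €10.2
Above 55 kWh: 55.4 × €0.36 = €19.944
Bill = €37.64

€37.64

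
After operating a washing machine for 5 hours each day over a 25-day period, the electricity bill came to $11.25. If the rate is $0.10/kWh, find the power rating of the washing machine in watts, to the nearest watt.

900 W

Energy = $11.25 ÷ $0.10/kWh = 112.5 kWh
Runtime = 5 h/day × 25 days = 125 h
Power = 112.5 kWh ÷ 125 h = 0.9 kW = 900 W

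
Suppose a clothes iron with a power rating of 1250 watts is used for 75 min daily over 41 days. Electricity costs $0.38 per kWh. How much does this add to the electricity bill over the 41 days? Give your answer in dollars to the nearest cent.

Runtime = 75 min × 41 = 3075 min = 51.25 h
Energy = 1.25 kW × 51.25 h = 64.0625 kWh
Cost = 64.0625 kWh × $0.38/kWh = $24.34

$24.34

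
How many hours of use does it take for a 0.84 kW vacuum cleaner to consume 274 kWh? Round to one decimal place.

326.2 h

Hours = 274 kWh ÷ 0.84 kW = 326.2 h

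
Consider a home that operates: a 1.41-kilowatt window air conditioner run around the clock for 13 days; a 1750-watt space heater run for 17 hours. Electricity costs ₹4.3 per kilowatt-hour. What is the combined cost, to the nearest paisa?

window air conditioner: Runtime = 24 h × 13 = 312 h
window air conditioner: 1.41 kW × 312 h = 439.92 kWh
space heater: 1.75 kW × 17 h = 29.75 kWh
Total energy = 469.67 kWh
Cost = 469.67 × ₹4.3 = ₹2019.58

₹2019.58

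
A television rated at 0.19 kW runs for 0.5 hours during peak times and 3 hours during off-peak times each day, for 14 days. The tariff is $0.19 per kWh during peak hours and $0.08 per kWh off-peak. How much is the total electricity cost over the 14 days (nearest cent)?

$0.89

Peak energy = 0.19 kW × 0.5 h × 14 = 1.33 kWh
Off-peak energy = 0.19 kW × 3 h × 14 = 7.98 kWh
Cost = 1.33 × $0.19 + 7.98 × $0.08 = $0.2527 + $0.6384 = $0.89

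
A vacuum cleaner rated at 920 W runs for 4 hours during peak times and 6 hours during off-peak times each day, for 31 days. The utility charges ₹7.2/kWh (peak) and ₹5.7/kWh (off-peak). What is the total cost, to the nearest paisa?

Peak energy = 0.92 kW × 4 h × 31 = 114.08 kWh
Off-peak energy = 0.92 kW × 6 h × 31 = 171.12 kWh
Cost = 114.08 × ₹7.2 + 171.12 × ₹5.7 = ₹821.376 + ₹975.384 = ₹1796.76

₹1796.76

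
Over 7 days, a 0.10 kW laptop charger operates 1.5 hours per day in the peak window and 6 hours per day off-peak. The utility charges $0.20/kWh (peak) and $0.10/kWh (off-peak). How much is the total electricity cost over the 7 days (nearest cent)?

$0.63

Peak energy = 0.1 kW × 1.5 h × 7 = 1.05 kWh
Off-peak energy = 0.1 kW × 6 h × 7 = 4.2 kWh
Cost = 1.05 × $0.20 + 4.2 × $0.10 = $0.21 + $0.42 = $0.63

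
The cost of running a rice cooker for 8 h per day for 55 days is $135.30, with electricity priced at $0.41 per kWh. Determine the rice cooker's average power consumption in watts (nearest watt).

Energy = $135.30 ÷ $0.41/kWh = 330 kWh
Runtime = 8 h/day × 55 days = 440 h
Power = 330 kWh ÷ 440 h = 0.75 kW = 750 W

750 W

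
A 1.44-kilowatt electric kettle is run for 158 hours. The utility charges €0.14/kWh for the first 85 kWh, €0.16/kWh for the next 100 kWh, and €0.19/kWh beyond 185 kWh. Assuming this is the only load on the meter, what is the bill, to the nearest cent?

Energy = 1.44 kW × 158 h = 227.52 kWh
Tier 1 (0–85 kWh): 85 × €0.14 = €11.9
Tier 2 (85–185 kWh): 100 × €0.16 = €16
Above 185 kWh: 42.52 × €0.19 = €8.0788
Bill = €35.98

€35.98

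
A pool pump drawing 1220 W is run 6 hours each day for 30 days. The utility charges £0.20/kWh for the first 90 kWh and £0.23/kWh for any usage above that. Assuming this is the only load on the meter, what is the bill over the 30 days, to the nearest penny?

Runtime = 6 h/day × 30 days = 180 h
Energy = 1.22 kW × 180 h = 219.6 kWh
Tier 1 (0–90 kWh): 90 × £0.20 = £18
Above 90 kWh: 129.6 × £0.23 = £29.808
Bill = £47.81

£47.81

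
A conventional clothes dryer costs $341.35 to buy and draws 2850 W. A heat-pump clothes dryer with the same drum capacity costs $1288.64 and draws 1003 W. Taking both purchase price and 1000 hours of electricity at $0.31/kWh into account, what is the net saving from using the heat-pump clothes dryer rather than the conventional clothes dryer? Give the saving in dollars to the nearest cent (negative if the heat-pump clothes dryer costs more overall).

conventional clothes dryer: $341.35 + (2850/1000) kW × 1000 h × $0.31 = $341.35 + $883.5 = $1224.85
heat-pump clothes dryer: $1288.64 + (1003/1000) kW × 1000 h × $0.31 = $1288.64 + $310.93 = $1599.57
Saving = $1224.85 − $1599.57 = −$374.72

-$374.72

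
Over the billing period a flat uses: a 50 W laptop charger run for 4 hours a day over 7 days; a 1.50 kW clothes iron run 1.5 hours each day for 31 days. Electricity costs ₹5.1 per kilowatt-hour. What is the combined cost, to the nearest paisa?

laptop charger: Runtime = 4 h/day × 7 days = 28 h
laptop charger: 0.05 kW × 28 h = 1.4 kWh
clothes iron: Runtime = 1.5 h/day × 31 days = 46.5 h
clothes iron: 1.5 kW × 46.5 h = 69.75 kWh
Total energy = 71.15 kWh
Cost = 71.15 × ₹5.1 = ₹362.87

₹362.87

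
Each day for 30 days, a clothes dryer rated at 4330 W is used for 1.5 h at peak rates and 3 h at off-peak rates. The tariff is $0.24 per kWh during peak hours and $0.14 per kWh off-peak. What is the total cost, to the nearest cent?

Peak energy = 4.33 kW × 1.5 h × 30 = 194.85 kWh
Off-peak energy = 4.33 kW × 3 h × 30 = 389.7 kWh
Cost = 194.85 × $0.24 + 389.7 × $0.14 = $46.764 + $54.558 = $101.32

$101.32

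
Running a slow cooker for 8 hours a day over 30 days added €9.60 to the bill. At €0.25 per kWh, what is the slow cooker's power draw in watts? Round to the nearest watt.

160 W

Energy = €9.60 ÷ €0.25/kWh = 38.4 kWh
Runtime = 8 h/day × 30 days = 240 h
Power = 38.4 kWh ÷ 240 h = 0.16 kW = 160 W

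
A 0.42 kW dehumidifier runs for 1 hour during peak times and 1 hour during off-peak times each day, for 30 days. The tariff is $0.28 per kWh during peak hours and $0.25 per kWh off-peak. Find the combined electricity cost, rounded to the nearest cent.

$6.68

Peak energy = 0.42 kW × 1 h × 30 = 12.6 kWh
Off-peak energy = 0.42 kW × 1 h × 30 = 12.6 kWh
Cost = 12.6 × $0.28 + 12.6 × $0.25 = $3.528 + $3.15 = $6.68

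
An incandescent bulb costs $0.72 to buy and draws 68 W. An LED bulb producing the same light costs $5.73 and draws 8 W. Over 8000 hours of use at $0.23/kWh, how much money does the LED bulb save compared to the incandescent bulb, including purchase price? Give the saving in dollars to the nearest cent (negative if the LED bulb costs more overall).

$105.39

incandescent bulb: $0.72 + (68/1000) kW × 8000 h × $0.23 = $0.72 + $125.12 = $125.84
LED bulb: $5.73 + (8/1000) kW × 8000 h × $0.23 = $5.73 + $14.72 = $20.45
Saving = $125.84 − $20.45 = $105.39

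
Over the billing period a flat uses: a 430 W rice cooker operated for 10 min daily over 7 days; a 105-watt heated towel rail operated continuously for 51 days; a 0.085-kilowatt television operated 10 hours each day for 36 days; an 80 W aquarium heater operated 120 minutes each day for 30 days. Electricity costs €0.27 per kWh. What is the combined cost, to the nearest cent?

€44.39

rice cooker: Runtime = 10 min × 7 = 70 min = 1.166666… h
rice cooker: 0.43 kW × 1.166666… h = 0.501666… kWh
heated towel rail: Runtime = 24 h × 51 = 1224 h
heated towel rail: 0.105 kW × 1224 h = 128.52 kWh
television: Runtime = 10 h/day × 36 days = 360 h
television: 0.085 kW × 360 h = 30.6 kWh
aquarium heater: Runtime = 120 min × 30 = 3600 min = 60 h
aquarium heater: 0.08 kW × 60 h = 4.8 kWh
Total energy = 164.421666… kWh
Cost = 164.421666… × €0.27 = €44.39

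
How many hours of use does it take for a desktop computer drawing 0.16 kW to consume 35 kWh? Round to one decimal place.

Hours = 35 kWh ÷ 0.16 kW = 218.8 h

218.8 h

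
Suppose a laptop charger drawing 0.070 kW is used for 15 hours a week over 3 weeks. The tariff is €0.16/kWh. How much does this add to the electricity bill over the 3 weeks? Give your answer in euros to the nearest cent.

Runtime = 15 h/week × 3 weeks = 45 h
Energy = 0.07 kW × 45 h = 3.15 kWh
Cost = 3.15 kWh × €0.16/kWh = €0.50

€0.50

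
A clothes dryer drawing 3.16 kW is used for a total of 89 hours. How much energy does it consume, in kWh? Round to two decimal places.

281.24 kWh

Energy = 3.16 kW × 89 h = 281.24 kWh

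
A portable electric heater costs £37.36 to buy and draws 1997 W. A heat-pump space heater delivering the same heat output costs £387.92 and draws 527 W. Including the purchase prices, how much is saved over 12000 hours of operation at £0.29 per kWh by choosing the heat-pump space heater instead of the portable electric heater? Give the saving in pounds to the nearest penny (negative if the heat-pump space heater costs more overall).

portable electric heater: £37.36 + (1997/1000) kW × 12000 h × £0.29 = £37.36 + £6949.56 = £6986.92
heat-pump space heater: £387.92 + (527/1000) kW × 12000 h × £0.29 = £387.92 + £1833.96 = £2221.88
Saving = £6986.92 − £2221.88 = £4765.04

£4765.04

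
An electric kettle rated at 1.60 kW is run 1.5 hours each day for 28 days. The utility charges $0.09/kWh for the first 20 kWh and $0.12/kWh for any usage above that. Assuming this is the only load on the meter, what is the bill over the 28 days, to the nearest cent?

Runtime = 1.5 h/day × 28 days = 42 h
Energy = 1.6 kW × 42 h = 67.2 kWh
Tier 1 (0–20 kWh): 20 × $0.09 = $1.8
Above 20 kWh: 47.2 × $0.12 = $5.664
Bill = $7.46

$7.46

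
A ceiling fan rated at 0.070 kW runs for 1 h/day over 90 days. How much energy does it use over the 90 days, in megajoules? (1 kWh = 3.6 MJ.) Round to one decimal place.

Runtime = 1 h/day × 90 days = 90 h
Energy = 0.07 kW × 90 h = 6.3 kWh
= 6.3 × 3.6 MJ = 22.7 MJ

22.7 MJ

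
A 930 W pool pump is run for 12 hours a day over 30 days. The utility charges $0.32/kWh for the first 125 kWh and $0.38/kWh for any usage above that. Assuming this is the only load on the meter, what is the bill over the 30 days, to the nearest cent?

Runtime = 12 h/day × 30 days = 360 h
Energy = 0.93 kW × 360 h = 334.8 kWh
Tier 1 (0–125 kWh): 125 × $0.32 = $40
Above 125 kWh: 209.8 × $0.38 = $79.724
Bill = $119.72

$119.72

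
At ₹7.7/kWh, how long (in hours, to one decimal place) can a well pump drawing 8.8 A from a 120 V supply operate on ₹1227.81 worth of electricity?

Power = 8.8 A × 120 V = 1056 W = 1.056 kW
Energy available = ₹1227.81 ÷ ₹7.7/kWh = 159.4558 kWh
Hours = 159.4558 kWh ÷ 1.056 kW = 151.0 h

151.0 h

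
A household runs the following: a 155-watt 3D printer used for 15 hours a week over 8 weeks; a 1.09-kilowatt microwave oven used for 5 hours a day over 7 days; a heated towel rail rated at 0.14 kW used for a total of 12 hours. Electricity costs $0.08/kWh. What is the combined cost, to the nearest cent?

$4.67

3D printer: Runtime = 15 h/week × 8 weeks = 120 h
3D printer: 0.155 kW × 120 h = 18.6 kWh
microwave oven: Runtime = 5 h/day × 7 days = 35 h
microwave oven: 1.09 kW × 35 h = 38.15 kWh
heated towel rail: 0.14 kW × 12 h = 1.68 kWh
Total energy = 58.43 kWh
Cost = 58.43 × $0.08 = $4.67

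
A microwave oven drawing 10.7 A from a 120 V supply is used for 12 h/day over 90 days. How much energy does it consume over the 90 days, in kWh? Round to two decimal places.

1386.72 kWh

Power = 10.7 A × 120 V = 1284 W = 1.284 kW
Runtime = 12 h/day × 90 days = 1080 h
Energy = 1.284 kW × 1080 h = 1386.72 kWh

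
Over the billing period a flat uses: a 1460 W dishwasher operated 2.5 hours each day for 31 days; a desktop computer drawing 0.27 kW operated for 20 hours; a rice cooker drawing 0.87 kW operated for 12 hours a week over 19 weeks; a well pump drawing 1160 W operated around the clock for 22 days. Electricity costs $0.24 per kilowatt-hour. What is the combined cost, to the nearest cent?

$223.05

dishwasher: Runtime = 2.5 h/day × 31 days = 77.5 h
dishwasher: 1.46 kW × 77.5 h = 113.15 kWh
desktop computer: 0.27 kW × 20 h = 5.4 kWh
rice cooker: Runtime = 12 h/week × 19 weeks = 228 h
rice cooker: 0.87 kW × 228 h = 198.36 kWh
well pump: Runtime = 24 h × 22 = 528 h
well pump: 1.16 kW × 528 h = 612.48 kWh
Total energy = 929.39 kWh
Cost = 929.39 × $0.24 = $223.05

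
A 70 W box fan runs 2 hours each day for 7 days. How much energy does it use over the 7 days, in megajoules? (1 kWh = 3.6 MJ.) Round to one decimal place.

Runtime = 2 h/day × 7 days = 14 h
Energy = 0.07 kW × 14 h = 0.98 kWh
= 0.98 × 3.6 MJ = 3.5 MJ

3.5 MJ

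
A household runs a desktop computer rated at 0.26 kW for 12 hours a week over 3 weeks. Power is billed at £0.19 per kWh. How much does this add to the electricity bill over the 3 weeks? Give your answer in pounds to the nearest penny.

£1.78

Runtime = 12 h/week × 3 weeks = 36 h
Energy = 0.26 kW × 36 h = 9.36 kWh
Cost = 9.36 kWh × £0.19/kWh = £1.78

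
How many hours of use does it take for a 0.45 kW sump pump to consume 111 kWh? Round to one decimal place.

Hours = 111 kWh ÷ 0.45 kW = 246.7 h

246.7 h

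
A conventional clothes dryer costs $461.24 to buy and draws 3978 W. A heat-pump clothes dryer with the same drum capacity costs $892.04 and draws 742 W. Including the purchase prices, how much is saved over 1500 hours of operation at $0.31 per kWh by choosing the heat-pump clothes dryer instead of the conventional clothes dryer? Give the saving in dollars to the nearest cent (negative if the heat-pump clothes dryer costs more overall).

conventional clothes dryer: $461.24 + (3978/1000) kW × 1500 h × $0.31 = $461.24 + $1849.77 = $2311.01
heat-pump clothes dryer: $892.04 + (742/1000) kW × 1500 h × $0.31 = $892.04 + $345.03 = $1237.07
Saving = $2311.01 − $1237.07 = $1073.94

$1073.94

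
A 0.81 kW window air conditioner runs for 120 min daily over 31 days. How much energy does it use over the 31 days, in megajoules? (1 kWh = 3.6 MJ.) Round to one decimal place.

Runtime = 120 min × 31 = 3720 min = 62 h
Energy = 0.81 kW × 62 h = 50.22 kWh
= 50.22 × 3.6 MJ = 180.8 MJ

180.8 MJ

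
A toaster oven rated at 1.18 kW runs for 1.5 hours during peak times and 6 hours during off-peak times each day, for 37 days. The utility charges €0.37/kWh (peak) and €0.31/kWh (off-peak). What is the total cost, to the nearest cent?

Peak energy = 1.18 kW × 1.5 h × 37 = 65.49 kWh
Off-peak energy = 1.18 kW × 6 h × 37 = 261.96 kWh
Cost = 65.49 × €0.37 + 261.96 × €0.31 = €24.2313 + €81.2076 = €105.44

€105.44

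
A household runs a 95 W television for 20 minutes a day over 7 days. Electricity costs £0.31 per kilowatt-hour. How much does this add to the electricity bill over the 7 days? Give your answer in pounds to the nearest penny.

£0.07

Runtime = 20 min × 7 = 140 min = 2.333333… h
Energy = 0.095 kW × 2.333333… h = 0.221666… kWh
Cost = 0.221666… kWh × £0.31/kWh = £0.07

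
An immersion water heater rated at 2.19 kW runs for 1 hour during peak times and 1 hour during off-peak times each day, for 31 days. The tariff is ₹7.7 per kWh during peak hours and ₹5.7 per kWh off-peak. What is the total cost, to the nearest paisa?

₹909.73

Peak energy = 2.19 kW × 1 h × 31 = 67.89 kWh
Off-peak energy = 2.19 kW × 1 h × 31 = 67.89 kWh
Cost = 67.89 × ₹7.7 + 67.89 × ₹5.7 = ₹522.753 + ₹386.973 = ₹909.73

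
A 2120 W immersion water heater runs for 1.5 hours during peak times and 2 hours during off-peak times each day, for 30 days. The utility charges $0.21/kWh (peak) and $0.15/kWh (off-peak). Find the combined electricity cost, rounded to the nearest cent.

Peak energy = 2.12 kW × 1.5 h × 30 = 95.4 kWh
Off-peak energy = 2.12 kW × 2 h × 30 = 127.2 kWh
Cost = 95.4 × $0.21 + 127.2 × $0.15 = $20.034 + $19.08 = $39.11

$39.11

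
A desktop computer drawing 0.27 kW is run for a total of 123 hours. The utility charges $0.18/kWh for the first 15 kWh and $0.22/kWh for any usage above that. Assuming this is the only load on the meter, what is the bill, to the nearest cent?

Energy = 0.27 kW × 123 h = 33.21 kWh
Tier 1 (0–15 kWh): 15 × $0.18 = $2.7
Above 15 kWh: 18.21 × $0.22 = $4.0062
Bill = $6.71

$6.71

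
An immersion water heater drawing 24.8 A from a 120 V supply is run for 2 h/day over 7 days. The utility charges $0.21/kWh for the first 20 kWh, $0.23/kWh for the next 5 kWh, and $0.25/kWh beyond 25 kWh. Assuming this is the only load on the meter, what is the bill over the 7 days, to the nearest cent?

$9.52

Power = 24.8 A × 120 V = 2976 W = 2.976 kW
Runtime = 2 h/day × 7 days = 14 h
Energy = 2.976 kW × 14 h = 41.664 kWh
Tier 1 (0–20 kWh): 20 × $0.21 = $4.2
Tier 2 (20–25 kWh): 5 × $0.23 = $1.15
Above 25 kWh: 16.664 × $0.25 = $4.166
Bill = $9.52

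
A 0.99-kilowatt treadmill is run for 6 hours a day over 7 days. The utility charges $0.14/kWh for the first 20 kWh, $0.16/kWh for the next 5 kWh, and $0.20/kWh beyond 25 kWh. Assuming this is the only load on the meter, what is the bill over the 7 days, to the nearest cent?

Runtime = 6 h/day × 7 days = 42 h
Energy = 0.99 kW × 42 h = 41.58 kWh
Tier 1 (0–20 kWh): 20 × $0.14 = $2.8
Tier 2 (20–25 kWh): 5 × $0.16 = $0.8
Above 25 kWh: 16.58 × $0.20 = $3.316
Bill = $6.92

$6.92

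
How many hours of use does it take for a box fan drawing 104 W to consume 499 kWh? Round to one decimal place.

Hours = 499 kWh ÷ 0.104 kW = 4798.1 h

4798.1 h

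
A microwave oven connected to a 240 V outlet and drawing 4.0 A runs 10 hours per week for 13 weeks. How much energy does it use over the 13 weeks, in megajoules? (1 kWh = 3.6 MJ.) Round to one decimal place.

Power = 4.0 A × 240 V = 960 W = 0.96 kW
Runtime = 10 h/week × 13 weeks = 130 h
Energy = 0.96 kW × 130 h = 124.8 kWh
= 124.8 × 3.6 MJ = 449.3 MJ

449.3 MJ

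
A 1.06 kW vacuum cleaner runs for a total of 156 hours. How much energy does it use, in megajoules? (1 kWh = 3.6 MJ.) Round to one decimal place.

595.3 MJ

Energy = 1.06 kW × 156 h = 165.36 kWh
= 165.36 × 3.6 MJ = 595.3 MJ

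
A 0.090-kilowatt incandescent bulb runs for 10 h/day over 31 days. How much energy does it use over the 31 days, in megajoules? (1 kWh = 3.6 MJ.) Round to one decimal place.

100.4 MJ

Runtime = 10 h/day × 31 days = 310 h
Energy = 0.09 kW × 310 h = 27.9 kWh
= 27.9 × 3.6 MJ = 100.4 MJ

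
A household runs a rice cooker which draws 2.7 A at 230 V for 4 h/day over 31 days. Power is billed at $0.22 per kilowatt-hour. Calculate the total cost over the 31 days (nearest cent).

Power = 2.7 A × 230 V = 621 W = 0.621 kW
Runtime = 4 h/day × 31 days = 124 h
Energy = 0.621 kW × 124 h = 77.004 kWh
Cost = 77.004 kWh × $0.22/kWh = $16.94

$16.94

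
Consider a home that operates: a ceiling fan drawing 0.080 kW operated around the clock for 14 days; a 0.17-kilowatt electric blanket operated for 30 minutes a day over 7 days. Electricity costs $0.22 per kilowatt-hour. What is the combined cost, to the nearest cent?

$6.04

ceiling fan: Runtime = 24 h × 14 = 336 h
ceiling fan: 0.08 kW × 336 h = 26.88 kWh
electric blanket: Runtime = 30 min × 7 = 210 min = 3.5 h
electric blanket: 0.17 kW × 3.5 h = 0.595 kWh
Total energy = 27.475 kWh
Cost = 27.475 × $0.22 = $6.04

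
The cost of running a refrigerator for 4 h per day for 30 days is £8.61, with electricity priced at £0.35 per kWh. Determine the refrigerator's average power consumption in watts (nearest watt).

Energy = £8.61 ÷ £0.35/kWh = 24.6 kWh
Runtime = 4 h/day × 30 days = 120 h
Power = 24.6 kWh ÷ 120 h = 0.205 kW = 205 W

205 W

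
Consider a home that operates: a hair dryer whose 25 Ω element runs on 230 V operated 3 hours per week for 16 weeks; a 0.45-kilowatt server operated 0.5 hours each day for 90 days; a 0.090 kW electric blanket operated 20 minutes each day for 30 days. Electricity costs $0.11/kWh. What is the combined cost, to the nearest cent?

hair dryer: Power = V²/R = 230²/25 = 2116 W = 2.116 kW
hair dryer: Runtime = 3 h/week × 16 weeks = 48 h
hair dryer: 2.116 kW × 48 h = 101.568 kWh
server: Runtime = 0.5 h/day × 90 days = 45 h
server: 0.45 kW × 45 h = 20.25 kWh
electric blanket: Runtime = 20 min × 30 = 600 min = 10 h
electric blanket: 0.09 kW × 10 h = 0.9 kWh
Total energy = 122.718 kWh
Cost = 122.718 × $0.11 = $13.50

$13.50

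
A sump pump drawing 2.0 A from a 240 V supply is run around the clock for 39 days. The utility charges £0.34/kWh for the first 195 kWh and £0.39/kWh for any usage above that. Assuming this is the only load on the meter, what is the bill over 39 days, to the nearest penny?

£165.47

Power = 2.0 A × 240 V = 480 W = 0.48 kW
Runtime = 24 h × 39 = 936 h
Energy = 0.48 kW × 936 h = 449.28 kWh
Tier 1 (0–195 kWh): 195 × £0.34 = £66.3
Above 195 kWh: 254.28 × £0.39 = £99.1692
Bill = £165.47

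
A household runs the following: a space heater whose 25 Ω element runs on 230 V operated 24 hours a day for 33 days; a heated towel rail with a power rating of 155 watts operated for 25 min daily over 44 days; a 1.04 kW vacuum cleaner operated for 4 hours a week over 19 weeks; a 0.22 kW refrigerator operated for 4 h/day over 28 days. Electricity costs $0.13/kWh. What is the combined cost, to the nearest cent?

space heater: Power = V²/R = 230²/25 = 2116 W = 2.116 kW
space heater: Runtime = 24 h × 33 = 792 h
space heater: 2.116 kW × 792 h = 1675.872 kWh
heated towel rail: Runtime = 25 min × 44 = 1100 min = 18.333333… h
heated towel rail: 0.155 kW × 18.333333… h = 2.841666… kWh
vacuum cleaner: Runtime = 4 h/week × 19 weeks = 76 h
vacuum cleaner: 1.04 kW × 76 h = 79.04 kWh
refrigerator: Runtime = 4 h/day × 28 days = 112 h
refrigerator: 0.22 kW × 112 h = 24.64 kWh
Total energy = 1782.393666… kWh
Cost = 1782.393666… × $0.13 = $231.71

$231.71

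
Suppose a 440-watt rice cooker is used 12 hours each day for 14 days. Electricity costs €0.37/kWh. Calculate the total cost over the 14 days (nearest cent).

Runtime = 12 h/day × 14 days = 168 h
Energy = 0.44 kW × 168 h = 73.92 kWh
Cost = 73.92 kWh × €0.37/kWh = €27.35

€27.35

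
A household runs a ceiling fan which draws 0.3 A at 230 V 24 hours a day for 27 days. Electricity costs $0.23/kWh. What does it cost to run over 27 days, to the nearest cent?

Power = 0.3 A × 230 V = 69 W = 0.069 kW
Runtime = 24 h × 27 = 648 h
Energy = 0.069 kW × 648 h = 44.712 kWh
Cost = 44.712 kWh × $0.23/kWh = $10.28

$10.28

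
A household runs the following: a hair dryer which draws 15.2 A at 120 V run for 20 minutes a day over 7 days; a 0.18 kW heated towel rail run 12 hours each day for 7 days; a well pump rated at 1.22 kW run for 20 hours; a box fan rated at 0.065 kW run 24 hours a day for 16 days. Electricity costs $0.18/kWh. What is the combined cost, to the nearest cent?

$12.37

hair dryer: Power = 15.2 A × 120 V = 1824 W = 1.824 kW
hair dryer: Runtime = 20 min × 7 = 140 min = 2.333333… h
hair dryer: 1.824 kW × 2.333333… h = 4.256 kWh
heated towel rail: Runtime = 12 h/day × 7 days = 84 h
heated towel rail: 0.18 kW × 84 h = 15.12 kWh
well pump: 1.22 kW × 20 h = 24.4 kWh
box fan: Runtime = 24 h × 16 = 384 h
box fan: 0.065 kW × 384 h = 24.96 kWh
Total energy = 68.736 kWh
Cost = 68.736 × $0.18 = $12.37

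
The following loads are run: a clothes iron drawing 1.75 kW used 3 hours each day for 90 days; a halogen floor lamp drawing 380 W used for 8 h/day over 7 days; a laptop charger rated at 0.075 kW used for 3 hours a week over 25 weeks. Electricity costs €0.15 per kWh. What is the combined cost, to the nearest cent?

clothes iron: Runtime = 3 h/day × 90 days = 270 h
clothes iron: 1.75 kW × 270 h = 472.5 kWh
halogen floor lamp: Runtime = 8 h/day × 7 days = 56 h
halogen floor lamp: 0.38 kW × 56 h = 21.28 kWh
laptop charger: Runtime = 3 h/week × 25 weeks = 75 h
laptop charger: 0.075 kW × 75 h = 5.625 kWh
Total energy = 499.405 kWh
Cost = 499.405 × €0.15 = €74.91

€74.91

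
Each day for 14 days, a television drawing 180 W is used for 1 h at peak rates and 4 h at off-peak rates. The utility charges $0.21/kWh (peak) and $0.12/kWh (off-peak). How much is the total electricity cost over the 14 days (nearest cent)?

Peak energy = 0.18 kW × 1 h × 14 = 2.52 kWh
Off-peak energy = 0.18 kW × 4 h × 14 = 10.08 kWh
Cost = 2.52 × $0.21 + 10.08 × $0.12 = $0.5292 + $1.2096 = $1.74

$1.74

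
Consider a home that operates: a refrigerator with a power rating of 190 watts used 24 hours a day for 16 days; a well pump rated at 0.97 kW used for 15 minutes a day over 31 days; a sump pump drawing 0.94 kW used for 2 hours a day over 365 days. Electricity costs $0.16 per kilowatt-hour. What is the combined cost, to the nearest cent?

refrigerator: Runtime = 24 h × 16 = 384 h
refrigerator: 0.19 kW × 384 h = 72.96 kWh
well pump: Runtime = 15 min × 31 = 465 min = 7.75 h
well pump: 0.97 kW × 7.75 h = 7.5175 kWh
sump pump: Runtime = 2 h/day × 365 days = 730 h
sump pump: 0.94 kW × 730 h = 686.2 kWh
Total energy = 766.6775 kWh
Cost = 766.6775 × $0.16 = $122.67

$122.67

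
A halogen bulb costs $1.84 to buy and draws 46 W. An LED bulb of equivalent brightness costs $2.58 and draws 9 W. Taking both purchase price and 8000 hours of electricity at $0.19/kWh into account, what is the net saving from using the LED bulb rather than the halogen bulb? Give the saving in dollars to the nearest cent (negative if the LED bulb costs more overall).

$55.50

halogen bulb: $1.84 + (46/1000) kW × 8000 h × $0.19 = $1.84 + $69.92 = $71.76
LED bulb: $2.58 + (9/1000) kW × 8000 h × $0.19 = $2.58 + $13.68 = $16.26
Saving = $71.76 − $16.26 = $55.5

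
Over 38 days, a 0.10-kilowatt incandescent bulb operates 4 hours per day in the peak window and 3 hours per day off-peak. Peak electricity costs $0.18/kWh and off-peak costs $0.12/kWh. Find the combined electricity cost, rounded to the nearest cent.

Peak energy = 0.1 kW × 4 h × 38 = 15.2 kWh
Off-peak energy = 0.1 kW × 3 h × 38 = 11.4 kWh
Cost = 15.2 × $0.18 + 11.4 × $0.12 = $2.736 + $1.368 = $4.10

$4.10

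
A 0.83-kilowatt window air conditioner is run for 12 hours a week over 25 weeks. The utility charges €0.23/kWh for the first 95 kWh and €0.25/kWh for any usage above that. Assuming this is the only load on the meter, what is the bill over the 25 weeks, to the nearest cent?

Runtime = 12 h/week × 25 weeks = 300 h
Energy = 0.83 kW × 300 h = 249 kWh
Tier 1 (0–95 kWh): 95 × €0.23 = €21.85
Above 95 kWh: 154 × €0.25 = €38.5
Bill = €60.35

€60.35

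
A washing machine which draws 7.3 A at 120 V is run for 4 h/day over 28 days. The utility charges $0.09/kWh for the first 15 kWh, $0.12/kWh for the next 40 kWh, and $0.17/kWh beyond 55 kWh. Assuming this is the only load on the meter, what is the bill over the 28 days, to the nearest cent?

$13.48

Power = 7.3 A × 120 V = 876 W = 0.876 kW
Runtime = 4 h/day × 28 days = 112 h
Energy = 0.876 kW × 112 h = 98.112 kWh
Tier 1 (0–15 kWh): 15 × $0.09 = $1.35
Tier 2 (15–55 kWh): 40 × $0.12 = $4.8
Above 55 kWh: 43.112 × $0.17 = $7.32904
Bill = $13.48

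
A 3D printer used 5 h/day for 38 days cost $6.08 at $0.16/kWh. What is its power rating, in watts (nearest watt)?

200 W

Energy = $6.08 ÷ $0.16/kWh = 38 kWh
Runtime = 5 h/day × 38 days = 190 h
Power = 38 kWh ÷ 190 h = 0.2 kW = 200 W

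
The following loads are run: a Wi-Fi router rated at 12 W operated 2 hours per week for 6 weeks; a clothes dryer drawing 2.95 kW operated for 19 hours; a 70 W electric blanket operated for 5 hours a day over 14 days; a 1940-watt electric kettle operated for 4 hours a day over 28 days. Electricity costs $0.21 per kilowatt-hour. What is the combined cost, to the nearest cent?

Wi-Fi router: Runtime = 2 h/week × 6 weeks = 12 h
Wi-Fi router: 0.012 kW × 12 h = 0.144 kWh
clothes dryer: 2.95 kW × 19 h = 56.05 kWh
electric blanket: Runtime = 5 h/day × 14 days = 70 h
electric blanket: 0.07 kW × 70 h = 4.9 kWh
electric kettle: Runtime = 4 h/day × 28 days = 112 h
electric kettle: 1.94 kW × 112 h = 217.28 kWh
Total energy = 278.374 kWh
Cost = 278.374 × $0.21 = $58.46

$58.46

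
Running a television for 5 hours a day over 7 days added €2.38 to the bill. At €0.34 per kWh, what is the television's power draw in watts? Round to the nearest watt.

200 W

Energy = €2.38 ÷ €0.34/kWh = 7 kWh
Runtime = 5 h/day × 7 days = 35 h
Power = 7 kWh ÷ 35 h = 0.2 kW = 200 W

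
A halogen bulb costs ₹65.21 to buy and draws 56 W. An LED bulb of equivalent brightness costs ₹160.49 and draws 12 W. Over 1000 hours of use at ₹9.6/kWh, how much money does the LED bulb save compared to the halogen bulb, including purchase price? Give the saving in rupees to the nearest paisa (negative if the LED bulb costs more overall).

halogen bulb: ₹65.21 + (56/1000) kW × 1000 h × ₹9.6 = ₹65.21 + ₹537.6 = ₹602.81
LED bulb: ₹160.49 + (12/1000) kW × 1000 h × ₹9.6 = ₹160.49 + ₹115.2 = ₹275.69
Saving = ₹602.81 − ₹275.69 = ₹327.12

₹327.12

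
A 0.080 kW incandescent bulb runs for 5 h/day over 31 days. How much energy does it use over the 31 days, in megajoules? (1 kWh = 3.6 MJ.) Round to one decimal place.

Runtime = 5 h/day × 31 days = 155 h
Energy = 0.08 kW × 155 h = 12.4 kWh
= 12.4 × 3.6 MJ = 44.6 MJ

44.6 MJ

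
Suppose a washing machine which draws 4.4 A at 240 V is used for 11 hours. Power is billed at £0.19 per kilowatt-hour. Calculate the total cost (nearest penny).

Power = 4.4 A × 240 V = 1056 W = 1.056 kW
Energy = 1.056 kW × 11 h = 11.616 kWh
Cost = 11.616 kWh × £0.19/kWh = £2.21

£2.21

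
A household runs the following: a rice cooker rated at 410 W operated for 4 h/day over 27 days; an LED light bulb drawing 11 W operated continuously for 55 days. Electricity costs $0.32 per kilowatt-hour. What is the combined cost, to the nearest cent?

$18.82

rice cooker: Runtime = 4 h/day × 27 days = 108 h
rice cooker: 0.41 kW × 108 h = 44.28 kWh
LED light bulb: Runtime = 24 h × 55 = 1320 h
LED light bulb: 0.011 kW × 1320 h = 14.52 kWh
Total energy = 58.8 kWh
Cost = 58.8 × $0.32 = $18.82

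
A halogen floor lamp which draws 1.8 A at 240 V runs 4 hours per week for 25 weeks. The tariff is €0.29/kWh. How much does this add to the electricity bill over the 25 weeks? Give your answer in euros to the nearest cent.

Power = 1.8 A × 240 V = 432 W = 0.432 kW
Runtime = 4 h/week × 25 weeks = 100 h
Energy = 0.432 kW × 100 h = 43.2 kWh
Cost = 43.2 kWh × €0.29/kWh = €12.53

€12.53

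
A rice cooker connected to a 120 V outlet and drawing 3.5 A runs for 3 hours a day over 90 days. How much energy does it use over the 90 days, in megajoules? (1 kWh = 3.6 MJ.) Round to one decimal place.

408.2 MJ

Power = 3.5 A × 120 V = 420 W = 0.42 kW
Runtime = 3 h/day × 90 days = 270 h
Energy = 0.42 kW × 270 h = 113.4 kWh
= 113.4 × 3.6 MJ = 408.2 MJ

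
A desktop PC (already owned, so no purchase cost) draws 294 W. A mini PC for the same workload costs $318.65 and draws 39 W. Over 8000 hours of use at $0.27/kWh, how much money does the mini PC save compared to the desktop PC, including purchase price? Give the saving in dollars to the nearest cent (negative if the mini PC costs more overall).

$232.15

desktop PC: $0.00 + (294/1000) kW × 8000 h × $0.27 = $0.00 + $635.04 = $635.04
mini PC: $318.65 + (39/1000) kW × 8000 h × $0.27 = $318.65 + $84.24 = $402.89
Saving = $635.04 − $402.89 = $232.15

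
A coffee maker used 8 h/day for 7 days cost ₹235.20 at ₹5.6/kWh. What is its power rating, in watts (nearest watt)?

750 W

Energy = ₹235.20 ÷ ₹5.6/kWh = 42 kWh
Runtime = 8 h/day × 7 days = 56 h
Power = 42 kWh ÷ 56 h = 0.75 kW = 750 W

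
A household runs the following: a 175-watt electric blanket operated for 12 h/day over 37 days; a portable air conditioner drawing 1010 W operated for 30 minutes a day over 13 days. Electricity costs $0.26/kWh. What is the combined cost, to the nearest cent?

electric blanket: Runtime = 12 h/day × 37 days = 444 h
electric blanket: 0.175 kW × 444 h = 77.7 kWh
portable air conditioner: Runtime = 30 min × 13 = 390 min = 6.5 h
portable air conditioner: 1.01 kW × 6.5 h = 6.565 kWh
Total energy = 84.265 kWh
Cost = 84.265 × $0.26 = $21.91

$21.91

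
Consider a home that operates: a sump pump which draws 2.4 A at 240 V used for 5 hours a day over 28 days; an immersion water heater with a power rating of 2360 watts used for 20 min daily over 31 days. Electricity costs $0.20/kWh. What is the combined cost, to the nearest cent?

sump pump: Power = 2.4 A × 240 V = 576 W = 0.576 kW
sump pump: Runtime = 5 h/day × 28 days = 140 h
sump pump: 0.576 kW × 140 h = 80.64 kWh
immersion water heater: Runtime = 20 min × 31 = 620 min = 10.333333… h
immersion water heater: 2.36 kW × 10.333333… h = 24.386666… kWh
Total energy = 105.026666… kWh
Cost = 105.026666… × $0.20 = $21.01

$21.01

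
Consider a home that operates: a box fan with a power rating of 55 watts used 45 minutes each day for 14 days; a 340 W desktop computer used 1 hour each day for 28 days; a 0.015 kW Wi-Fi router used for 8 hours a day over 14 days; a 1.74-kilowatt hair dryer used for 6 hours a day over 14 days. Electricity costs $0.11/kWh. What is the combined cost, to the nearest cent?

$17.37

box fan: Runtime = 45 min × 14 = 630 min = 10.5 h
box fan: 0.055 kW × 10.5 h = 0.5775 kWh
desktop computer: Runtime = 1 h/day × 28 days = 28 h
desktop computer: 0.34 kW × 28 h = 9.52 kWh
Wi-Fi router: Runtime = 8 h/day × 14 days = 112 h
Wi-Fi router: 0.015 kW × 112 h = 1.68 kWh
hair dryer: Runtime = 6 h/day × 14 days = 84 h
hair dryer: 1.74 kW × 84 h = 146.16 kWh
Total energy = 157.9375 kWh
Cost = 157.9375 × $0.11 = $17.37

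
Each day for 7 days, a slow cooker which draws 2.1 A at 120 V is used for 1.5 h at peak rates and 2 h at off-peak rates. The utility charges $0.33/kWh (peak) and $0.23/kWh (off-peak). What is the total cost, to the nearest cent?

Power = 2.1 A × 120 V = 252 W = 0.252 kW
Peak energy = 0.252 kW × 1.5 h × 7 = 2.646 kWh
Off-peak energy = 0.252 kW × 2 h × 7 = 3.528 kWh
Cost = 2.646 × $0.33 + 3.528 × $0.23 = $0.87318 + $0.81144 = $1.68

$1.68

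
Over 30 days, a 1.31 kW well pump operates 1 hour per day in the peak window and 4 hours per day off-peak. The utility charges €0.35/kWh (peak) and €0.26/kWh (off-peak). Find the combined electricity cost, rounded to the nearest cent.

€54.63

Peak energy = 1.31 kW × 1 h × 30 = 39.3 kWh
Off-peak energy = 1.31 kW × 4 h × 30 = 157.2 kWh
Cost = 39.3 × €0.35 + 157.2 × €0.26 = €13.755 + €40.872 = €54.63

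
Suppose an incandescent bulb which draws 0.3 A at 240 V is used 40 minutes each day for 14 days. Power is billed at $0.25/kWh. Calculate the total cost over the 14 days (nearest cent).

$0.17

Power = 0.3 A × 240 V = 72 W = 0.072 kW
Runtime = 40 min × 14 = 560 min = 9.333333… h
Energy = 0.072 kW × 9.333333… h = 0.672 kWh
Cost = 0.672 kWh × $0.25/kWh = $0.17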